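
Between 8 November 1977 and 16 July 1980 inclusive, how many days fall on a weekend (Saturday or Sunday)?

280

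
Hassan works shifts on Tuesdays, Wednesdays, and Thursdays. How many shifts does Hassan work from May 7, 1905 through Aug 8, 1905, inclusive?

May 7, 1905 is a Sunday.
The range spans 94 days (inclusive of both endpoints).
94 = 7 × 13 + 3, so there are 13 full weeks plus 3 extra days.
Each full week contributes 3 days from the set (Tue, Wed, Thu): 13 × 3 = 39.
The 3 extra days are Sun, Mon, Tue — 1 of them qualifies.
Total: 39 + 1 = 40.

40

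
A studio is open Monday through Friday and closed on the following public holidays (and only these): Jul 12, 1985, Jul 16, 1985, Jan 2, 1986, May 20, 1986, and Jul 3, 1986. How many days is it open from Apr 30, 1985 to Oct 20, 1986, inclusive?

380

Apr 30, 1985 is a Tuesday.
From Apr 30, 1985 to Oct 20, 1986 is 539 days inclusive.
539 = 7 × 77, so the span is exactly 77 full weeks.
Each full week contributes 5 weekdays (Mon–Fri): 77 × 5 = 385.
Total: 385.
Holidays: Jul 12, 1985 (Fri); Jul 16, 1985 (Tue); Jan 2, 1986 (Thu); May 20, 1986 (Tue); Jul 3, 1986 (Thu).
All 5 holidays fall on weekdays, so subtract 5.
Business days: 385 − 5 = 380.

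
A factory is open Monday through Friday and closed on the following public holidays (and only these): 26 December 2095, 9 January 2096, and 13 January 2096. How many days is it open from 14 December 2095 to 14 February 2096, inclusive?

14 December 2095 is a Wednesday.
That's 63 days from start to end, counting both.
63 = 7 × 9, so the span is exactly 9 full weeks.
Each full week contributes 5 weekdays (Mon–Fri): 9 × 5 = 45.
Holidays: 26 December 2095 (Mon); 9 January 2096 (Mon); 13 January 2096 (Fri).
All 3 holidays fall on weekdays, so subtract 3.
Business days: 45 − 3 = 42.

42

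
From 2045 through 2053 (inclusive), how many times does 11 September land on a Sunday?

1

Day of week of September 11 in each year:
2045: Mon, 2046: Tue, 2047: Wed, 2048: Fri, 2049: Sat, 2050: Sun ✓, 2051: Mon, 2052: Wed, 2053: Thu
Sundays: 2050.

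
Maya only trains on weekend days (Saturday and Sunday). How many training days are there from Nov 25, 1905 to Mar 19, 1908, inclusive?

242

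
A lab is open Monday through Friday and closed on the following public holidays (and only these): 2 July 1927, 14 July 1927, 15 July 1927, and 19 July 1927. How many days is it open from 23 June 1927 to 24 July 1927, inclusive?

19 working days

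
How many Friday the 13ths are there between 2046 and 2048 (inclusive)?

Friday-the-13ths by year:
2046: Apr, Jul
2047: Sep, Dec
2048: Mar, Nov

6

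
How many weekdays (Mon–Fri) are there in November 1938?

22

November 1, 1938 is a Tuesday.
That's 30 days from start to end, counting both.
30 = 7 × 4 + 2, so there are 4 full weeks plus 2 extra days.
Each full week contributes 5 weekdays (Mon–Fri): 4 × 5 = 20.
The 2 extra days are Tuesday, Wednesday — 2 of them qualify.
Total: 20 + 2 = 22.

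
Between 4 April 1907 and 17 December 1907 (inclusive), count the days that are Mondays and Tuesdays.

74

4 April 1907 is a Thursday.
The range spans 258 days (inclusive of both endpoints).
258 = 7 × 36 + 6, so there are 36 full weeks plus 6 extra days.
Each full week contributes 2 days from the set (Mon, Tue): 36 × 2 = 72.
The 6 extra days are Thu, Fri, Sat, Sun, Mon, Tue — 2 of them qualify.
Total: 72 + 2 = 74.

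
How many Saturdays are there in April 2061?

5

Apr 1, 2061 is a Friday.
That's 30 days from start to end, counting both.
30 = 7 × 4 + 2, so there are 4 full weeks plus 2 extra days.
Each full week contributes one Saturday: 4 so far.
The 2 extra days are Fri, Sat — 1 of them qualifies.
Total: 4 + 1 = 5.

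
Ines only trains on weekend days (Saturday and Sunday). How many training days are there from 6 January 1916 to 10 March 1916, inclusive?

18

6 January 1916 is a Thursday.
The range spans 65 days (inclusive of both endpoints).
65 = 7 × 9 + 2, so there are 9 full weeks plus 2 extra days.
Each full week contributes 2 weekend days (Sat, Sun): 9 × 2 = 18.
The 2 extra days are Thu, Fri — none qualify.
Total: 18 + 0 = 18.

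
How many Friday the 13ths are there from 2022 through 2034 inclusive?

21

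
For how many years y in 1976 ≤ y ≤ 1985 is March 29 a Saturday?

1

Day of week of March 29 in each year:
1976: Mon, 1977: Tue, 1978: Wed, 1979: Thu, 1980: Sat ✓, 1981: Sun, 1982: Mon, 1983: Tue, 1984: Thu, 1985: Fri
Saturdays: 1980.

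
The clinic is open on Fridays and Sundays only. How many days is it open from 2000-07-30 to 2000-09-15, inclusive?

14

2000-07-30 is a Sunday.
That's 48 days from start to end, counting both.
48 = 7 × 6 + 6, so there are 6 full weeks plus 6 extra days.
Each full week contributes 2 days from the set (Fri, Sun): 6 × 2 = 12.
The 6 extra days are Sun, Mon, Tue, Wed, Thu, Fri — 2 of them qualify.
Total: 12 + 2 = 14.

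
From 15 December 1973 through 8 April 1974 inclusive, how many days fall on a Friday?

16

15 December 1973 is a Saturday.
From 15 December 1973 to 8 April 1974 is 115 days inclusive.
115 = 7 × 16 + 3, so there are 16 full weeks plus 3 extra days.
Each full week contributes one Friday: 16 so far.
The 3 extra days are Saturday, Sunday, Monday — none qualify.
Total: 16 + 0 = 16.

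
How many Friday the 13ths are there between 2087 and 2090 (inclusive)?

Friday-the-13ths by year:
2087: Jun
2088: Feb, Aug
2089: May
2090: Jan, Oct

6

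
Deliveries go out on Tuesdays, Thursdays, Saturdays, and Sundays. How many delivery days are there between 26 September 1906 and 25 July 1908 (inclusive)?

26 September 1906 is a Wednesday.
The range spans 669 days (inclusive of both endpoints).
669 = 7 × 95 + 4, so there are 95 full weeks plus 4 extra days.
Each full week contributes 4 days from the set (Tue, Thu, Sat, Sun): 95 × 4 = 380.
The 4 extra days are Wed, Thu, Fri, Sat — 2 of them qualify.
Total: 380 + 2 = 382.

382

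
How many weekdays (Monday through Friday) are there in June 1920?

June 1, 1920 is a Tuesday.
The range spans 30 days (inclusive of both endpoints).
30 = 7 × 4 + 2, so there are 4 full weeks plus 2 extra days.
Each full week contributes 5 weekdays (Mon–Fri): 4 × 5 = 20.
The 2 extra days are Tue, Wed — 2 of them qualify.
Total: 20 + 2 = 22.

22 weekdays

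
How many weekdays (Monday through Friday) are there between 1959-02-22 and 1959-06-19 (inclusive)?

85 weekdays

1959-02-22 is a Sunday.
The range spans 118 days (inclusive of both endpoints).
118 = 7 × 16 + 6, so there are 16 full weeks plus 6 extra days.
Each full week contributes 5 weekdays (Mon–Fri): 16 × 5 = 80.
The 6 extra days are Sun, Mon, Tue, Wed, Thu, Fri — 5 of them qualify.
Total: 80 + 5 = 85.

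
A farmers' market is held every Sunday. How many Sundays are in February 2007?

4

Feb 1, 2007 is a Thursday.
From Feb 1, 2007 to Feb 28, 2007 is 28 days inclusive.
28 = 7 × 4, so the span is exactly 4 full weeks.
Each full week contributes one Sunday: 4 so far.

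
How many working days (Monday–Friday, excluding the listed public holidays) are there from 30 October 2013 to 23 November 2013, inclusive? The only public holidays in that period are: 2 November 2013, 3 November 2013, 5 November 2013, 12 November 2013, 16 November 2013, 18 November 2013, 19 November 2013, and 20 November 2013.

13 working days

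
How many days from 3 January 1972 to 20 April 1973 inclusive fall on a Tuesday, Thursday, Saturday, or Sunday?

270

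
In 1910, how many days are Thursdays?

52

January 1, 1910 is a Saturday.
That's 365 days from start to end, counting both.
365 = 7 × 52 + 1, so there are 52 full weeks plus 1 extra day.
Each full week contributes one Thursday: 52 so far.
The 1 extra day is Sat — none qualify.
Total: 52 + 0 = 52.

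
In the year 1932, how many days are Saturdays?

53

January 1, 1932 is a Friday.
The range spans 366 days (inclusive of both endpoints).
366 = 7 × 52 + 2, so there are 52 full weeks plus 2 extra days.
Each full week contributes one Saturday: 52 so far.
The 2 extra days are Friday, Saturday — 1 of them qualifies.
Total: 52 + 1 = 53.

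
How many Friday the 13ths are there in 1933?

2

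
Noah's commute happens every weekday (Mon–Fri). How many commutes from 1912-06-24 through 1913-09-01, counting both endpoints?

311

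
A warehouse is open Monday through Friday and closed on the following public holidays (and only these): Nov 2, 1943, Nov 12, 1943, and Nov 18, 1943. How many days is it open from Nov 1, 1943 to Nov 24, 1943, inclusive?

Nov 1, 1943 is a Monday.
That's 24 days from start to end, counting both.
24 = 7 × 3 + 3, so there are 3 full weeks plus 3 extra days.
Each full week contributes 5 weekdays (Mon–Fri): 3 × 5 = 15.
The 3 extra days are Monday, Tuesday, Wednesday — 3 of them qualify.
Total: 15 + 3 = 18.
Holidays: Nov 2, 1943 (Tue); Nov 12, 1943 (Fri); Nov 18, 1943 (Thu).
All 3 holidays fall on weekdays, so subtract 3.
Business days: 18 − 3 = 15.

15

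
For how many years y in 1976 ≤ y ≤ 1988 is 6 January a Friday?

Day of week of January 6 in each year:
1976: Tue, 1977: Thu, 1978: Fri ✓, 1979: Sat, 1980: Sun, 1981: Tue, 1982: Wed, 1983: Thu, 1984: Fri ✓, 1985: Sun, 1986: Mon, 1987: Tue, 1988: Wed
Fridays: 1978, 1984.

2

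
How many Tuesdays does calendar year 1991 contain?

53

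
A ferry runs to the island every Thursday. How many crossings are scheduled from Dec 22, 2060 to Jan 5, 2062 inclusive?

Dec 22, 2060 is a Wednesday.
The range spans 380 days (inclusive of both endpoints).
380 = 7 × 54 + 2, so there are 54 full weeks plus 2 extra days.
Each full week contributes one Thursday: 54 so far.
The 2 extra days are Wed, Thu — 1 of them qualifies.
Total: 54 + 1 = 55.

55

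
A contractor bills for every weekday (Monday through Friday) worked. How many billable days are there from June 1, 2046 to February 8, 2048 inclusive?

June 1, 2046 is a Friday.
From June 1, 2046 to February 8, 2048 is 618 days inclusive.
618 = 7 × 88 + 2, so there are 88 full weeks plus 2 extra days.
Each full week contributes 5 weekdays (Mon–Fri): 88 × 5 = 440.
The 2 extra days are Friday, Saturday — 1 of them qualifies.
Total: 440 + 1 = 441.

441 weekdays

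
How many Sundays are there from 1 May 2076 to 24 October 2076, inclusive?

1 May 2076 is a Friday.
The range spans 177 days (inclusive of both endpoints).
177 = 7 × 25 + 2, so there are 25 full weeks plus 2 extra days.
Each full week contributes one Sunday: 25 so far.
The 2 extra days are Fri, Sat — none qualify.
Total: 25 + 0 = 25.

25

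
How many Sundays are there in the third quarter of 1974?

13

Jul 1, 1974 is a Monday.
That's 92 days from start to end, counting both.
92 = 7 × 13 + 1, so there are 13 full weeks plus 1 extra day.
Each full week contributes one Sunday: 13 so far.
The 1 extra day is Monday — none qualify.
Total: 13 + 0 = 13.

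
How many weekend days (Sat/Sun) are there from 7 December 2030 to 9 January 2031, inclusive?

10

7 December 2030 is a Saturday.
That's 34 days from start to end, counting both.
34 = 7 × 4 + 6, so there are 4 full weeks plus 6 extra days.
Each full week contributes 2 weekend days (Sat, Sun): 4 × 2 = 8.
The 6 extra days are Saturday, Sunday, Monday, Tuesday, Wednesday, Thursday — 2 of them qualify.
Total: 8 + 2 = 10.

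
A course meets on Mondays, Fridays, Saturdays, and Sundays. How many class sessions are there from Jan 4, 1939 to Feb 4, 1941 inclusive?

436

Jan 4, 1939 is a Wednesday.
From Jan 4, 1939 to Feb 4, 1941 is 763 days inclusive.
763 = 7 × 109, so the span is exactly 109 full weeks.
Each full week contributes 4 days from the set (Mon, Fri, Sat, Sun): 109 × 4 = 436.
Total: 436.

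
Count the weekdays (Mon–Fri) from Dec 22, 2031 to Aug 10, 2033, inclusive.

Dec 22, 2031 is a Monday.
That's 598 days from start to end, counting both.
598 = 7 × 85 + 3, so there are 85 full weeks plus 3 extra days.
Each full week contributes 5 weekdays (Mon–Fri): 85 × 5 = 425.
The 3 extra days are Mon, Tue, Wed — 3 of them qualify.
Total: 425 + 3 = 428.

428 weekdays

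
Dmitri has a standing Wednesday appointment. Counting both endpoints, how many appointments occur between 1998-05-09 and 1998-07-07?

8

1998-05-09 is a Saturday.
That's 60 days from start to end, counting both.
60 = 7 × 8 + 4, so there are 8 full weeks plus 4 extra days.
Each full week contributes one Wednesday: 8 so far.
The 4 extra days are Sat, Sun, Mon, Tue — none qualify.
Total: 8 + 0 = 8.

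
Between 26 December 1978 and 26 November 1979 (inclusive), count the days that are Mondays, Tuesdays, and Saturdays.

26 December 1978 is a Tuesday.
From 26 December 1978 to 26 November 1979 is 336 days inclusive.
336 = 7 × 48, so the span is exactly 48 full weeks.
Each full week contributes 3 days from the set (Mon, Tue, Sat): 48 × 3 = 144.

144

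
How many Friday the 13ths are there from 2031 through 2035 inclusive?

8

Friday-the-13ths by year:
2031: Jun
2032: Feb, Aug
2033: May
2034: Jan, Oct
2035: Apr, Jul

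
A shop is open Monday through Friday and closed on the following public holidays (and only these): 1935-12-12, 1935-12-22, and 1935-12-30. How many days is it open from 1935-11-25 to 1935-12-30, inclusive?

24 working days

1935-11-25 is a Monday.
That's 36 days from start to end, counting both.
36 = 7 × 5 + 1, so there are 5 full weeks plus 1 extra day.
Each full week contributes 5 weekdays (Mon–Fri): 5 × 5 = 25.
The 1 extra day is Mon — 1 of them qualifies.
Total: 25 + 1 = 26.
Holidays: 1935-12-12 (Thu); 1935-12-22 (Sun); 1935-12-30 (Mon).
2 of the 3 holidays fall on weekdays; the rest are weekends and were already excluded.
Business days: 26 − 2 = 24.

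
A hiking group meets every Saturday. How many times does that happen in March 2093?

Mar 1, 2093 is a Sunday.
The range spans 31 days (inclusive of both endpoints).
31 = 7 × 4 + 3, so there are 4 full weeks plus 3 extra days.
Each full week contributes one Saturday: 4 so far.
The 3 extra days are Sun, Mon, Tue — none qualify.
Total: 4 + 0 = 4.

4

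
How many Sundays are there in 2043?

January 1, 2043 is a Thursday.
From January 1, 2043 to December 31, 2043 is 365 days inclusive.
365 = 7 × 52 + 1, so there are 52 full weeks plus 1 extra day.
Each full week contributes one Sunday: 52 so far.
The 1 extra day is Thursday — none qualify.
Total: 52 + 0 = 52.

52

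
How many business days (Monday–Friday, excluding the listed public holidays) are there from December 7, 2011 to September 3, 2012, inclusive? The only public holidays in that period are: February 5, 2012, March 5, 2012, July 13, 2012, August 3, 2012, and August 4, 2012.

191 business days

December 7, 2011 is a Wednesday.
From December 7, 2011 to September 3, 2012 is 272 days inclusive.
272 = 7 × 38 + 6, so there are 38 full weeks plus 6 extra days.
Each full week contributes 5 weekdays (Mon–Fri): 38 × 5 = 190.
The 6 extra days are Wednesday, Thursday, Friday, Saturday, Sunday, Monday — 4 of them qualify.
Total: 190 + 4 = 194.
Holidays: February 5, 2012 (Sun); March 5, 2012 (Mon); July 13, 2012 (Fri); August 3, 2012 (Fri); August 4, 2012 (Sat).
3 of the 5 holidays fall on weekdays; the rest are weekends and were already excluded.
Business days: 194 − 3 = 191.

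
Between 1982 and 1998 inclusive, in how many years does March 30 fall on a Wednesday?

Day of week of March 30 in each year:
1982: Tue, 1983: Wed ✓, 1984: Fri, 1985: Sat, 1986: Sun, 1987: Mon, 1988: Wed ✓, 1989: Thu, 1990: Fri, 1991: Sat, 1992: Mon, 1993: Tue, 1994: Wed ✓, 1995: Thu, 1996: Sat, 1997: Sun, 1998: Mon
Wednesdays: 1983, 1988, 1994.

3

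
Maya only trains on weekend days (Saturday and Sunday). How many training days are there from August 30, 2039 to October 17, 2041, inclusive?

August 30, 2039 is a Tuesday.
From August 30, 2039 to October 17, 2041 is 780 days inclusive.
780 = 7 × 111 + 3, so there are 111 full weeks plus 3 extra days.
Each full week contributes 2 weekend days (Sat, Sun): 111 × 2 = 222.
The 3 extra days are Tuesday, Wednesday, Thursday — none qualify.
Total: 222 + 0 = 222.

222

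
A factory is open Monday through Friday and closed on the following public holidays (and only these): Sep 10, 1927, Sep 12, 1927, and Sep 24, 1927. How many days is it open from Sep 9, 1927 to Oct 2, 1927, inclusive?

Sep 9, 1927 is a Friday.
That's 24 days from start to end, counting both.
24 = 7 × 3 + 3, so there are 3 full weeks plus 3 extra days.
Each full week contributes 5 weekdays (Mon–Fri): 3 × 5 = 15.
The 3 extra days are Fri, Sat, Sun — 1 of them qualifies.
Total: 15 + 1 = 16.
Holidays: Sep 10, 1927 (Sat); Sep 12, 1927 (Mon); Sep 24, 1927 (Sat).
1 of the 3 holidays fall on weekdays; the rest are weekends and were already excluded.
Business days: 16 − 1 = 15.

15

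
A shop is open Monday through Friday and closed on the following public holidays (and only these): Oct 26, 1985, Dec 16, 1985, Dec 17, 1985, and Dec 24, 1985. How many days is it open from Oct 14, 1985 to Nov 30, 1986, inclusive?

292 working days

Oct 14, 1985 is a Monday.
That's 413 days from start to end, counting both.
413 = 7 × 59, so the span is exactly 59 full weeks.
Each full week contributes 5 weekdays (Mon–Fri): 59 × 5 = 295.
Total: 295.
Holidays: Oct 26, 1985 (Sat); Dec 16, 1985 (Mon); Dec 17, 1985 (Tue); Dec 24, 1985 (Tue).
3 of the 4 holidays fall on weekdays; the rest are weekends and were already excluded.
Business days: 295 − 3 = 292.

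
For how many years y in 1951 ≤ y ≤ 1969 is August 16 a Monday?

2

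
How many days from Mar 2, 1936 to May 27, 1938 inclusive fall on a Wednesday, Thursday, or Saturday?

Mar 2, 1936 is a Monday.
The range spans 817 days (inclusive of both endpoints).
817 = 7 × 116 + 5, so there are 116 full weeks plus 5 extra days.
Each full week contributes 3 days from the set (Wed, Thu, Sat): 116 × 3 = 348.
The 5 extra days are Monday, Tuesday, Wednesday, Thursday, Friday — 2 of them qualify.
Total: 348 + 2 = 350.

350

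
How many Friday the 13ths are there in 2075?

The 13th falls on a Friday when the month's 13th has weekday Fri.
Jan 13 is Sun; Feb 13 is Wed; Mar 13 is Wed; Apr 13 is Sat; May 13 is Mon; Jun 13 is Thu; Jul 13 is Sat; Aug 13 is Tue; Sep 13 is Fri ✓; Oct 13 is Sun; Nov 13 is Wed; Dec 13 is Fri ✓.
Friday the 13ths: Sep, Dec.

2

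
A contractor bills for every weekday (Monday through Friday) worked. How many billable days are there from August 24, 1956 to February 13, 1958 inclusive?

August 24, 1956 is a Friday.
That's 539 days from start to end, counting both.
539 = 7 × 77, so the span is exactly 77 full weeks.
Each full week contributes 5 weekdays (Mon–Fri): 77 × 5 = 385.

385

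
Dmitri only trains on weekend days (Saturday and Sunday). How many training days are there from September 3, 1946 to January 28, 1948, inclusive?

146

September 3, 1946 is a Tuesday.
That's 513 days from start to end, counting both.
513 = 7 × 73 + 2, so there are 73 full weeks plus 2 extra days.
Each full week contributes 2 weekend days (Sat, Sun): 73 × 2 = 146.
The 2 extra days are Tue, Wed — none qualify.
Total: 146 + 0 = 146.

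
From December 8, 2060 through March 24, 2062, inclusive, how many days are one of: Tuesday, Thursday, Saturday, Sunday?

December 8, 2060 is a Wednesday.
From December 8, 2060 to March 24, 2062 is 472 days inclusive.
472 = 7 × 67 + 3, so there are 67 full weeks plus 3 extra days.
Each full week contributes 4 days from the set (Tue, Thu, Sat, Sun): 67 × 4 = 268.
The 3 extra days are Wed, Thu, Fri — 1 of them qualifies.
Total: 268 + 1 = 269.

269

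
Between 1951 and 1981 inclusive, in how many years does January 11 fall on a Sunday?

5

Day of week of January 11 in each year:
1951: Thu, 1952: Fri, 1953: Sun ✓, 1954: Mon, 1955: Tue, 1956: Wed, 1957: Fri, 1958: Sat, 1959: Sun ✓, 1960: Mon, 1961: Wed, 1962: Thu, 1963: Fri, 1964: Sat, 1965: Mon, 1966: Tue, 1967: Wed, 1968: Thu, 1969: Sat, 1970: Sun ✓, 1971: Mon, 1972: Tue, 1973: Thu, 1974: Fri, 1975: Sat, 1976: Sun ✓, 1977: Tue, 1978: Wed, 1979: Thu, 1980: Fri, 1981: Sun ✓
Sundays: 1953, 1959, 1970, 1976, 1981.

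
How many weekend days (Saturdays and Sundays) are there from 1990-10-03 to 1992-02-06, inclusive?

1990-10-03 is a Wednesday.
That's 492 days from start to end, counting both.
492 = 7 × 70 + 2, so there are 70 full weeks plus 2 extra days.
Each full week contributes 2 weekend days (Sat, Sun): 70 × 2 = 140.
The 2 extra days are Wed, Thu — none qualify.
Total: 140 + 0 = 140.

140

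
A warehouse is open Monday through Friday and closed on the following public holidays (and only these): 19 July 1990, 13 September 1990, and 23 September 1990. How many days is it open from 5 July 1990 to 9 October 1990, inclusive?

67 business days

5 July 1990 is a Thursday.
The range spans 97 days (inclusive of both endpoints).
97 = 7 × 13 + 6, so there are 13 full weeks plus 6 extra days.
Each full week contributes 5 weekdays (Mon–Fri): 13 × 5 = 65.
The 6 extra days are Thursday, Friday, Saturday, Sunday, Monday, Tuesday — 4 of them qualify.
Total: 65 + 4 = 69.
Holidays: 19 July 1990 (Thu); 13 September 1990 (Thu); 23 September 1990 (Sun).
2 of the 3 holidays fall on weekdays; the rest are weekends and were already excluded.
Business days: 69 − 2 = 67.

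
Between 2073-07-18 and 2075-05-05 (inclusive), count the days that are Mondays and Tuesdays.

2073-07-18 is a Tuesday.
From 2073-07-18 to 2075-05-05 is 657 days inclusive.
657 = 7 × 93 + 6, so there are 93 full weeks plus 6 extra days.
Each full week contributes 2 days from the set (Mon, Tue): 93 × 2 = 186.
The 6 extra days are Tuesday, Wednesday, Thursday, Friday, Saturday, Sunday — 1 of them qualifies.
Total: 186 + 1 = 187.

187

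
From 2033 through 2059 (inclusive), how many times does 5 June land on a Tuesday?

Day of week of June 5 in each year:
2033: Sun, 2034: Mon, 2035: Tue ✓, 2036: Thu, 2037: Fri, 2038: Sat, 2039: Sun, 2040: Tue ✓, 2041: Wed, 2042: Thu, 2043: Fri, 2044: Sun, 2045: Mon, 2046: Tue ✓, 2047: Wed, 2048: Fri, 2049: Sat, 2050: Sun, 2051: Mon, 2052: Wed, 2053: Thu, 2054: Fri, 2055: Sat, 2056: Mon, 2057: Tue ✓, 2058: Wed, 2059: Thu
Tuesdays: 2035, 2040, 2046, 2057.

4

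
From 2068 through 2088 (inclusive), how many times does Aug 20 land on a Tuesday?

Day of week of August 20 in each year:
2068: Mon, 2069: Tue ✓, 2070: Wed, 2071: Thu, 2072: Sat, 2073: Sun, 2074: Mon, 2075: Tue ✓, 2076: Thu, 2077: Fri, 2078: Sat, 2079: Sun, 2080: Tue ✓, 2081: Wed, 2082: Thu, 2083: Fri, 2084: Sun, 2085: Mon, 2086: Tue ✓, 2087: Wed, 2088: Fri
Tuesdays: 2069, 2075, 2080, 2086.

4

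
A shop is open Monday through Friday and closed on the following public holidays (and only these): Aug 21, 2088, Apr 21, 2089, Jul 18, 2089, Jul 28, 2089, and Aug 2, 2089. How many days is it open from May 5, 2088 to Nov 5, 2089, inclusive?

May 5, 2088 is a Wednesday.
That's 550 days from start to end, counting both.
550 = 7 × 78 + 4, so there are 78 full weeks plus 4 extra days.
Each full week contributes 5 weekdays (Mon–Fri): 78 × 5 = 390.
The 4 extra days are Wed, Thu, Fri, Sat — 3 of them qualify.
Total: 390 + 3 = 393.
Holidays: Aug 21, 2088 (Sat); Apr 21, 2089 (Thu); Jul 18, 2089 (Mon); Jul 28, 2089 (Thu); Aug 2, 2089 (Tue).
4 of the 5 holidays fall on weekdays; the rest are weekends and were already excluded.
Business days: 393 − 4 = 389.

389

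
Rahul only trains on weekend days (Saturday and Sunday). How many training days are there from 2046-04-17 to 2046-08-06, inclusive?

2046-04-17 is a Tuesday.
The range spans 112 days (inclusive of both endpoints).
112 = 7 × 16, so the span is exactly 16 full weeks.
Each full week contributes 2 weekend days (Sat, Sun): 16 × 2 = 32.

32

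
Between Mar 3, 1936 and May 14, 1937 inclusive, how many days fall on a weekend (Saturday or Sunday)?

Mar 3, 1936 is a Tuesday.
The range spans 438 days (inclusive of both endpoints).
438 = 7 × 62 + 4, so there are 62 full weeks plus 4 extra days.
Each full week contributes 2 weekend days (Sat, Sun): 62 × 2 = 124.
The 4 extra days are Tuesday, Wednesday, Thursday, Friday — none qualify.
Total: 124 + 0 = 124.

124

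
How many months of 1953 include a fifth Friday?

4

A month has five Fridays exactly when Friday falls within its first (length − 28) days.
Jan: 31 days, starts Thu → 5 of Thu, Fri, Sat ✓
Feb: 28 days, starts Sun → 5 of (none)
Mar: 31 days, starts Sun → 5 of Sun, Mon, Tue
Apr: 30 days, starts Wed → 5 of Wed, Thu
May: 31 days, starts Fri → 5 of Fri, Sat, Sun ✓
Jun: 30 days, starts Mon → 5 of Mon, Tue
Jul: 31 days, starts Wed → 5 of Wed, Thu, Fri ✓
Aug: 31 days, starts Sat → 5 of Sat, Sun, Mon
Sep: 30 days, starts Tue → 5 of Tue, Wed
Oct: 31 days, starts Thu → 5 of Thu, Fri, Sat ✓
Nov: 30 days, starts Sun → 5 of Sun, Mon
Dec: 31 days, starts Tue → 5 of Tue, Wed, Thu
Months with five Fridays: Jan, May, Jul, Oct.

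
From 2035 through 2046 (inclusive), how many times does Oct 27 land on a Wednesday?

Day of week of October 27 in each year:
2035: Sat, 2036: Mon, 2037: Tue, 2038: Wed ✓, 2039: Thu, 2040: Sat, 2041: Sun, 2042: Mon, 2043: Tue, 2044: Thu, 2045: Fri, 2046: Sat
Wednesdays: 2038.

1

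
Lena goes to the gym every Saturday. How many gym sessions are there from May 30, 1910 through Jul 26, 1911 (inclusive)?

60 Saturdays

May 30, 1910 is a Monday.
The range spans 423 days (inclusive of both endpoints).
423 = 7 × 60 + 3, so there are 60 full weeks plus 3 extra days.
Each full week contributes one Saturday: 60 so far.
The 3 extra days are Mon, Tue, Wed — none qualify.
Total: 60 + 0 = 60.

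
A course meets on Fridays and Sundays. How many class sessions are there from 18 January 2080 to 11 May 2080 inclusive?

18 January 2080 is a Thursday.
From 18 January 2080 to 11 May 2080 is 115 days inclusive.
115 = 7 × 16 + 3, so there are 16 full weeks plus 3 extra days.
Each full week contributes 2 days from the set (Fri, Sun): 16 × 2 = 32.
The 3 extra days are Thursday, Friday, Saturday — 1 of them qualifies.
Total: 32 + 1 = 33.

33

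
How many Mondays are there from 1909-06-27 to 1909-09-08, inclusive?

1909-06-27 is a Sunday.
That's 74 days from start to end, counting both.
74 = 7 × 10 + 4, so there are 10 full weeks plus 4 extra days.
Each full week contributes one Monday: 10 so far.
The 4 extra days are Sunday, Monday, Tuesday, Wednesday — 1 of them qualifies.
Total: 10 + 1 = 11.

11 Mondays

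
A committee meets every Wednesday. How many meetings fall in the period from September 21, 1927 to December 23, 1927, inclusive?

14

September 21, 1927 is a Wednesday.
From September 21, 1927 to December 23, 1927 is 94 days inclusive.
94 = 7 × 13 + 3, so there are 13 full weeks plus 3 extra days.
Each full week contributes one Wednesday: 13 so far.
The 3 extra days are Wed, Thu, Fri — 1 of them qualifies.
Total: 13 + 1 = 14.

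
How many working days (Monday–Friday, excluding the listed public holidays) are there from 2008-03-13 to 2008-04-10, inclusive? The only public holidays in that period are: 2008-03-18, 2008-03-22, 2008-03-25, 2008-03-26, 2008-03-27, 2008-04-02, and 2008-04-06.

2008-03-13 is a Thursday.
That's 29 days from start to end, counting both.
29 = 7 × 4 + 1, so there are 4 full weeks plus 1 extra day.
Each full week contributes 5 weekdays (Mon–Fri): 4 × 5 = 20.
The 1 extra day is Thu — 1 of them qualifies.
Total: 20 + 1 = 21.
Holidays: 2008-03-18 (Tue); 2008-03-22 (Sat); 2008-03-25 (Tue); 2008-03-26 (Wed); 2008-03-27 (Thu); 2008-04-02 (Wed); 2008-04-06 (Sun).
5 of the 7 holidays fall on weekdays; the rest are weekends and were already excluded.
Business days: 21 − 5 = 16.

16 working days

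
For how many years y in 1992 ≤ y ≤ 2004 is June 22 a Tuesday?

Day of week of June 22 in each year:
1992: Mon, 1993: Tue ✓, 1994: Wed, 1995: Thu, 1996: Sat, 1997: Sun, 1998: Mon, 1999: Tue ✓, 2000: Thu, 2001: Fri, 2002: Sat, 2003: Sun, 2004: Tue ✓
Tuesdays: 1993, 1999, 2004.

3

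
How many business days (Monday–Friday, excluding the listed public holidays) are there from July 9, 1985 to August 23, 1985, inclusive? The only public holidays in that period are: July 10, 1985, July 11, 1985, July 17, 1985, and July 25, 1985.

July 9, 1985 is a Tuesday.
From July 9, 1985 to August 23, 1985 is 46 days inclusive.
46 = 7 × 6 + 4, so there are 6 full weeks plus 4 extra days.
Each full week contributes 5 weekdays (Mon–Fri): 6 × 5 = 30.
The 4 extra days are Tue, Wed, Thu, Fri — 4 of them qualify.
Total: 30 + 4 = 34.
Holidays: July 10, 1985 (Wed); July 11, 1985 (Thu); July 17, 1985 (Wed); July 25, 1985 (Thu).
All 4 holidays fall on weekdays, so subtract 4.
Business days: 34 − 4 = 30.

30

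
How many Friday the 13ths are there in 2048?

2

The 13th falls on a Friday when the month's 13th has weekday Fri.
Jan 13 is Mon; Feb 13 is Thu; Mar 13 is Fri ✓; Apr 13 is Mon; May 13 is Wed; Jun 13 is Sat; Jul 13 is Mon; Aug 13 is Thu; Sep 13 is Sun; Oct 13 is Tue; Nov 13 is Fri ✓; Dec 13 is Sun.
Friday the 13ths: Mar, Nov.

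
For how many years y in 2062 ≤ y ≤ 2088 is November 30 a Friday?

4

Day of week of November 30 in each year:
2062: Thu, 2063: Fri ✓, 2064: Sun, 2065: Mon, 2066: Tue, 2067: Wed, 2068: Fri ✓, 2069: Sat, 2070: Sun, 2071: Mon, 2072: Wed, 2073: Thu, 2074: Fri ✓, 2075: Sat, 2076: Mon, 2077: Tue, 2078: Wed, 2079: Thu, 2080: Sat, 2081: Sun, 2082: Mon, 2083: Tue, 2084: Thu, 2085: Fri ✓, 2086: Sat, 2087: Sun, 2088: Tue
Fridays: 2063, 2068, 2074, 2085.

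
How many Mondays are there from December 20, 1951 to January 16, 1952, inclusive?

December 20, 1951 is a Thursday.
That's 28 days from start to end, counting both.
28 = 7 × 4, so the span is exactly 4 full weeks.
Each full week contributes one Monday: 4 so far.
Total: 4.

4 Mondays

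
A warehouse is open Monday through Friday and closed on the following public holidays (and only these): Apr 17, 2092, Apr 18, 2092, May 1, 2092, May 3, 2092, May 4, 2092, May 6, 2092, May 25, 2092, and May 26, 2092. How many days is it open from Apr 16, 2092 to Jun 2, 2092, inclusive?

Apr 16, 2092 is a Wednesday.
The range spans 48 days (inclusive of both endpoints).
48 = 7 × 6 + 6, so there are 6 full weeks plus 6 extra days.
Each full week contributes 5 weekdays (Mon–Fri): 6 × 5 = 30.
The 6 extra days are Wednesday, Thursday, Friday, Saturday, Sunday, Monday — 4 of them qualify.
Total: 30 + 4 = 34.
Holidays: Apr 17, 2092 (Thu); Apr 18, 2092 (Fri); May 1, 2092 (Thu); May 3, 2092 (Sat); May 4, 2092 (Sun); May 6, 2092 (Tue); May 25, 2092 (Sun); May 26, 2092 (Mon).
5 of the 8 holidays fall on weekdays; the rest are weekends and were already excluded.
Business days: 34 − 5 = 29.

29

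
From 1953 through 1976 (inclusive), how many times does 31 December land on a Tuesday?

Day of week of December 31 in each year:
1953: Thu, 1954: Fri, 1955: Sat, 1956: Mon, 1957: Tue ✓, 1958: Wed, 1959: Thu, 1960: Sat, 1961: Sun, 1962: Mon, 1963: Tue ✓, 1964: Thu, 1965: Fri, 1966: Sat, 1967: Sun, 1968: Tue ✓, 1969: Wed, 1970: Thu, 1971: Fri, 1972: Sun, 1973: Mon, 1974: Tue ✓, 1975: Wed, 1976: Fri
Tuesdays: 1957, 1963, 1968, 1974.

4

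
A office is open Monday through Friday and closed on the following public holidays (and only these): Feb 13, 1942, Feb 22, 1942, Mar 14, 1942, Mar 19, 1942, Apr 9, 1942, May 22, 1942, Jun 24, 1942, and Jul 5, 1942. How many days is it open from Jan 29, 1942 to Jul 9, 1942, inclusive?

111

Jan 29, 1942 is a Thursday.
The range spans 162 days (inclusive of both endpoints).
162 = 7 × 23 + 1, so there are 23 full weeks plus 1 extra day.
Each full week contributes 5 weekdays (Mon–Fri): 23 × 5 = 115.
The 1 extra day is Thursday — 1 of them qualifies.
Total: 115 + 1 = 116.
Holidays: Feb 13, 1942 (Fri); Feb 22, 1942 (Sun); Mar 14, 1942 (Sat); Mar 19, 1942 (Thu); Apr 9, 1942 (Thu); May 22, 1942 (Fri); Jun 24, 1942 (Wed); Jul 5, 1942 (Sun).
5 of the 8 holidays fall on weekdays; the rest are weekends and were already excluded.
Business days: 116 − 5 = 111.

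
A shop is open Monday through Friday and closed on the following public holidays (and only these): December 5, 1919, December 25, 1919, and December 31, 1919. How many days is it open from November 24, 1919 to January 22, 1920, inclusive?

41

November 24, 1919 is a Monday.
From November 24, 1919 to January 22, 1920 is 60 days inclusive.
60 = 7 × 8 + 4, so there are 8 full weeks plus 4 extra days.
Each full week contributes 5 weekdays (Mon–Fri): 8 × 5 = 40.
The 4 extra days are Monday, Tuesday, Wednesday, Thursday — 4 of them qualify.
Total: 40 + 4 = 44.
Holidays: December 5, 1919 (Fri); December 25, 1919 (Thu); December 31, 1919 (Wed).
All 3 holidays fall on weekdays, so subtract 3.
Business days: 44 − 3 = 41.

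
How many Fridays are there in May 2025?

5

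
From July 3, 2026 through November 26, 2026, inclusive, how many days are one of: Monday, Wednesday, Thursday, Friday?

84

July 3, 2026 is a Friday.
From July 3, 2026 to November 26, 2026 is 147 days inclusive.
147 = 7 × 21, so the span is exactly 21 full weeks.
Each full week contributes 4 days from the set (Mon, Wed, Thu, Fri): 21 × 4 = 84.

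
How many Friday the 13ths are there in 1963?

2

The 13th falls on a Friday when the month's 13th has weekday Fri.
Jan 13 is Sun; Feb 13 is Wed; Mar 13 is Wed; Apr 13 is Sat; May 13 is Mon; Jun 13 is Thu; Jul 13 is Sat; Aug 13 is Tue; Sep 13 is Fri ✓; Oct 13 is Sun; Nov 13 is Wed; Dec 13 is Fri ✓.
Friday the 13ths: Sep, Dec.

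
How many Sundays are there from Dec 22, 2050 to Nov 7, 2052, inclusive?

Dec 22, 2050 is a Thursday.
From Dec 22, 2050 to Nov 7, 2052 is 687 days inclusive.
687 = 7 × 98 + 1, so there are 98 full weeks plus 1 extra day.
Each full week contributes one Sunday: 98 so far.
The 1 extra day is Thursday — none qualify.
Total: 98 + 0 = 98.

98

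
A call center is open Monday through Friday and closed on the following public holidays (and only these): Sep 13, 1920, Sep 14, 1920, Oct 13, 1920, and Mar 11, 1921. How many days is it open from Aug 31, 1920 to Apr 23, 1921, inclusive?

165 working days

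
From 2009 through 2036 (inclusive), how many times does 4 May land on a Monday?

Day of week of May 4 in each year:
2009: Mon ✓, 2010: Tue, 2011: Wed, 2012: Fri, 2013: Sat, 2014: Sun, 2015: Mon ✓, 2016: Wed, 2017: Thu, 2018: Fri, 2019: Sat, 2020: Mon ✓, 2021: Tue, 2022: Wed, 2023: Thu, 2024: Sat, 2025: Sun, 2026: Mon ✓, 2027: Tue, 2028: Thu, 2029: Fri, 2030: Sat, 2031: Sun, 2032: Tue, 2033: Wed, 2034: Thu, 2035: Fri, 2036: Sun
Mondays: 2009, 2015, 2020, 2026.

4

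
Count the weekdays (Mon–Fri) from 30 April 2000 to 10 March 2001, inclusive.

225 weekdays

30 April 2000 is a Sunday.
The range spans 315 days (inclusive of both endpoints).
315 = 7 × 45, so the span is exactly 45 full weeks.
Each full week contributes 5 weekdays (Mon–Fri): 45 × 5 = 225.
Total: 225.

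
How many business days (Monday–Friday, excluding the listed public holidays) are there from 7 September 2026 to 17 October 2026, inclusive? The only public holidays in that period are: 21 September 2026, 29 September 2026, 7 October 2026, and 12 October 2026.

26

7 September 2026 is a Monday.
From 7 September 2026 to 17 October 2026 is 41 days inclusive.
41 = 7 × 5 + 6, so there are 5 full weeks plus 6 extra days.
Each full week contributes 5 weekdays (Mon–Fri): 5 × 5 = 25.
The 6 extra days are Monday, Tuesday, Wednesday, Thursday, Friday, Saturday — 5 of them qualify.
Total: 25 + 5 = 30.
Holidays: 21 September 2026 (Mon); 29 September 2026 (Tue); 7 October 2026 (Wed); 12 October 2026 (Mon).
All 4 holidays fall on weekdays, so subtract 4.
Business days: 30 − 4 = 26.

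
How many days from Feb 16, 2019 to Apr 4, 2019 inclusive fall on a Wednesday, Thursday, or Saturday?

21

Feb 16, 2019 is a Saturday.
From Feb 16, 2019 to Apr 4, 2019 is 48 days inclusive.
48 = 7 × 6 + 6, so there are 6 full weeks plus 6 extra days.
Each full week contributes 3 days from the set (Wed, Thu, Sat): 6 × 3 = 18.
The 6 extra days are Saturday, Sunday, Monday, Tuesday, Wednesday, Thursday — 3 of them qualify.
Total: 18 + 3 = 21.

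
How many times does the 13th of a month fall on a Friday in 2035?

The 13th falls on a Friday when the month's 13th has weekday Fri.
Jan 13 is Sat; Feb 13 is Tue; Mar 13 is Tue; Apr 13 is Fri ✓; May 13 is Sun; Jun 13 is Wed; Jul 13 is Fri ✓; Aug 13 is Mon; Sep 13 is Thu; Oct 13 is Sat; Nov 13 is Tue; Dec 13 is Thu.
Friday the 13ths: Apr, Jul.

2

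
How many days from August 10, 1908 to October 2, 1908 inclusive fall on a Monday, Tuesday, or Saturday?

August 10, 1908 is a Monday.
The range spans 54 days (inclusive of both endpoints).
54 = 7 × 7 + 5, so there are 7 full weeks plus 5 extra days.
Each full week contributes 3 days from the set (Mon, Tue, Sat): 7 × 3 = 21.
The 5 extra days are Monday, Tuesday, Wednesday, Thursday, Friday — 2 of them qualify.
Total: 21 + 2 = 23.

23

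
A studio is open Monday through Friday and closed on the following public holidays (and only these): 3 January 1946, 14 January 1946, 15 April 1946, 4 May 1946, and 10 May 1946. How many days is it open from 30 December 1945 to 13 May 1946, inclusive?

92

30 December 1945 is a Sunday.
That's 135 days from start to end, counting both.
135 = 7 × 19 + 2, so there are 19 full weeks plus 2 extra days.
Each full week contributes 5 weekdays (Mon–Fri): 19 × 5 = 95.
The 2 extra days are Sunday, Monday — 1 of them qualifies.
Total: 95 + 1 = 96.
Holidays: 3 January 1946 (Thu); 14 January 1946 (Mon); 15 April 1946 (Mon); 4 May 1946 (Sat); 10 May 1946 (Fri).
4 of the 5 holidays fall on weekdays; the rest are weekends and were already excluded.
Business days: 96 − 4 = 92.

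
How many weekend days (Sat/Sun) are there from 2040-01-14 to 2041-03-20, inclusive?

124

2040-01-14 is a Saturday.
That's 432 days from start to end, counting both.
432 = 7 × 61 + 5, so there are 61 full weeks plus 5 extra days.
Each full week contributes 2 weekend days (Sat, Sun): 61 × 2 = 122.
The 5 extra days are Saturday, Sunday, Monday, Tuesday, Wednesday — 2 of them qualify.
Total: 122 + 2 = 124.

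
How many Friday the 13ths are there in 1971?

The 13th falls on a Friday when the month's 13th has weekday Fri.
Jan 13 is Wed; Feb 13 is Sat; Mar 13 is Sat; Apr 13 is Tue; May 13 is Thu; Jun 13 is Sun; Jul 13 is Tue; Aug 13 is Fri ✓; Sep 13 is Mon; Oct 13 is Wed; Nov 13 is Sat; Dec 13 is Mon.
Friday the 13ths: Aug.

1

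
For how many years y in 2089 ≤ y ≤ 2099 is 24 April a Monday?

1

Day of week of April 24 in each year:
2089: Sun, 2090: Mon ✓, 2091: Tue, 2092: Thu, 2093: Fri, 2094: Sat, 2095: Sun, 2096: Tue, 2097: Wed, 2098: Thu, 2099: Fri
Mondays: 2090.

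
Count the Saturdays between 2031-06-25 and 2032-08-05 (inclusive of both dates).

2031-06-25 is a Wednesday.
The range spans 408 days (inclusive of both endpoints).
408 = 7 × 58 + 2, so there are 58 full weeks plus 2 extra days.
Each full week contributes one Saturday: 58 so far.
The 2 extra days are Wednesday, Thursday — none qualify.
Total: 58 + 0 = 58.

58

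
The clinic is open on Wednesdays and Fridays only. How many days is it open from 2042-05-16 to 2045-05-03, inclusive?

2042-05-16 is a Friday.
That's 1084 days from start to end, counting both.
1084 = 7 × 154 + 6, so there are 154 full weeks plus 6 extra days.
Each full week contributes 2 days from the set (Wed, Fri): 154 × 2 = 308.
The 6 extra days are Friday, Saturday, Sunday, Monday, Tuesday, Wednesday — 2 of them qualify.
Total: 308 + 2 = 310.

310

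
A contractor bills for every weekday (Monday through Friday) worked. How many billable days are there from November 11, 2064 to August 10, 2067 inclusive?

717 weekdays

November 11, 2064 is a Tuesday.
The range spans 1003 days (inclusive of both endpoints).
1003 = 7 × 143 + 2, so there are 143 full weeks plus 2 extra days.
Each full week contributes 5 weekdays (Mon–Fri): 143 × 5 = 715.
The 2 extra days are Tuesday, Wednesday — 2 of them qualify.
Total: 715 + 2 = 717.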